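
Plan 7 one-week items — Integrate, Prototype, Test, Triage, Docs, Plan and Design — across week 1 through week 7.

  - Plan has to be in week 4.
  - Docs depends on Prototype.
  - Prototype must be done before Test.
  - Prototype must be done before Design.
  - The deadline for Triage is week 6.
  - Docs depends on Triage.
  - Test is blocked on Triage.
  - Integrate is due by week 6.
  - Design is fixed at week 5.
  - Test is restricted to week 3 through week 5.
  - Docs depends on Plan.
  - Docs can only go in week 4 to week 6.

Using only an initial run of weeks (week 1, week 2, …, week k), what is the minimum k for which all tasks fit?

The precedence chain requires at least 2 distinct weeks.
Design can't be placed before week 5, so the schedule must run through at least week 5.
5 works (last occupied week: week 5): for example Design -> week 5; Triage -> week 1; Integrate -> week 1; Plan -> week 4; Docs -> week 5; Prototype -> week 1; Test -> week 3.

5 weeks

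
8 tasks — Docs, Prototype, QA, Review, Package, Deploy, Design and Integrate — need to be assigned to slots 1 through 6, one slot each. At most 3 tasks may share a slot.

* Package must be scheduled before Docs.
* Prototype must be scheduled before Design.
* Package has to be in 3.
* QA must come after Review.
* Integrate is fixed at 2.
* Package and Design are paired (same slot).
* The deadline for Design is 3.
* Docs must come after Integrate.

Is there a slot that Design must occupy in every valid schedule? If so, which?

3

Design must be in the same slot as Package, which can't be before 3, so Design is at least 3; Design's own window allows nothing later than 3.
So Design is pinned to 3.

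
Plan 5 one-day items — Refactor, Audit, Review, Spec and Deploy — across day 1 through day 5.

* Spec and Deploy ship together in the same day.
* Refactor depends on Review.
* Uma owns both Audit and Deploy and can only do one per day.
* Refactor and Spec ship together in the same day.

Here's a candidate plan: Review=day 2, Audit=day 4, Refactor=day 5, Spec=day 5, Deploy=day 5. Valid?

Refactor depends on Review — holds.
Uma owns both Audit and Deploy and can only do one per day — holds.
Refactor and Spec ship together in the same day — holds.
Spec and Deploy ship together in the same day — holds.

Yes, all constraints hold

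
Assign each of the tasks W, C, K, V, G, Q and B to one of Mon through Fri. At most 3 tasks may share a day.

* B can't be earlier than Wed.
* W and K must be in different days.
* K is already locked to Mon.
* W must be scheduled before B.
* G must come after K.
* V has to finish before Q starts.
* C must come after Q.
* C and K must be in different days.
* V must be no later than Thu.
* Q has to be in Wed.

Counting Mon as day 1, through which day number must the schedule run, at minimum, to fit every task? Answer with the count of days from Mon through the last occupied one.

4 days

The precedence chain requires at least 3 distinct days.
With at most 3 per day and 7 tasks, at least 3 days are needed.
Propagating the time windows through the other constraints, C can't land before Thu — that is day 4 counting from Mon — so the schedule must run through at least 4 days.
4 works (last occupied day: Thu): for example G -> Tue, C -> Thu, V -> Mon, B -> Wed, W -> Tue, Q -> Wed, K -> Mon.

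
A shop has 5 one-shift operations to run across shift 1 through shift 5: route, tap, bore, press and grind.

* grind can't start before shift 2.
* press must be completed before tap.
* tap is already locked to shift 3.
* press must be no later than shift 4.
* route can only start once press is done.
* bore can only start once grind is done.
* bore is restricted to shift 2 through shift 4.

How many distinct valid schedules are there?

21

Splitting on route: it can be shift 2 (3), shift 3 (6), shift 4 (6), shift 5 (6). Listing each branch's schedules as (tap, bore, press, grind) by shift number:
route=shift 2: (3,3,1,2) (3,4,1,2) (3,4,1,3) — 3.
route=shift 3: (3,3,1,2) (3,3,2,2) (3,4,1,2) (3,4,1,3) (3,4,2,2) (3,4,2,3) — 6.
route=shift 4: (3,3,1,2) (3,3,2,2) (3,4,1,2) (3,4,1,3) (3,4,2,2) (3,4,2,3) — 6.
route=shift 5: (3,3,1,2) (3,3,2,2) (3,4,1,2) (3,4,1,3) (3,4,2,2) (3,4,2,3) — 6.
Summing: 3 + 6 + 6 + 6 = 21.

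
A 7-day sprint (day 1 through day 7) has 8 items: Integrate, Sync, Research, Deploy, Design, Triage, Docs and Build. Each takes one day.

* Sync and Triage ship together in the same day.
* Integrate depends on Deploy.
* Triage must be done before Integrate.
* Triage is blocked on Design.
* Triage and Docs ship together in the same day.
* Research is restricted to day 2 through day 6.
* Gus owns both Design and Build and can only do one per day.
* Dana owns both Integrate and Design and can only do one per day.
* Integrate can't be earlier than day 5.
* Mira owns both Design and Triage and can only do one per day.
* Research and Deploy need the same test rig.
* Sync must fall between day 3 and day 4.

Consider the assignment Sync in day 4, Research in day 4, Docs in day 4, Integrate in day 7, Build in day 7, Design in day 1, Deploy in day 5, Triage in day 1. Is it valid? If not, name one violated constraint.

Triage must be done before Integrate — holds.
Integrate can't be earlier than day 5 — holds.
Integrate depends on Deploy — holds.
Research and Deploy need the same test rig — holds.
Triage is blocked on Design — violated.
Dana owns both Integrate and Design and can only do one per day — holds.
Gus owns both Design and Build and can only do one per day — holds.
Research is restricted to day 2 through day 6 — holds.
Triage and Docs ship together in the same day — violated.
Sync and Triage ship together in the same day — violated.
Sync must fall between day 3 and day 4 — holds.
Mira owns both Design and Triage and can only do one per day — violated.

No — it violates: Mira owns both Design and Triage and can only do one per day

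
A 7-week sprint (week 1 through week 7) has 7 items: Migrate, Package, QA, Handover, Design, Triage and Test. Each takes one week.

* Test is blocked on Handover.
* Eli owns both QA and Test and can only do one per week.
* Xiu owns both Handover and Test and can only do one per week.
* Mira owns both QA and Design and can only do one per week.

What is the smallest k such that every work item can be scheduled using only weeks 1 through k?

The precedence chain requires at least 2 distinct weeks.
2 works (last occupied week: week 2): for example Test=week 2; Package=week 1; Triage=week 1; Handover=week 1; Migrate=week 1; Design=week 2; QA=week 1.

2 weeks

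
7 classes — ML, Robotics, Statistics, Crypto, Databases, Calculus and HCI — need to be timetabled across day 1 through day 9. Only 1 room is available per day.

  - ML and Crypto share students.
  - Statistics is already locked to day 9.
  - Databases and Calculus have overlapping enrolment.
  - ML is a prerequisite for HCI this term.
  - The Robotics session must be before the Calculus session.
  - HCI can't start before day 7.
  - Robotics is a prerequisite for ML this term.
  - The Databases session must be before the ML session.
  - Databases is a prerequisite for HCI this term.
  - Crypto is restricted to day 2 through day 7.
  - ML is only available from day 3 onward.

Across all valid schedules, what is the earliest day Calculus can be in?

day 2

Precedence pushes Calculus to at least day 2.
Calculus at day 2 is achievable: Robotics -> day 1; Calculus -> day 2; ML -> day 5; HCI -> day 7; Statistics -> day 9; Crypto -> day 3; Databases -> day 4.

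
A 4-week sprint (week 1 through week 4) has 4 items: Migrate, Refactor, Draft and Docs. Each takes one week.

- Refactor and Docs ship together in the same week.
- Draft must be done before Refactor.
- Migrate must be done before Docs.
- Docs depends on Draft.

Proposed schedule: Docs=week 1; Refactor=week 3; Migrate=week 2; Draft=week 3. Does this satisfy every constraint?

Refactor and Docs ship together in the same week — violated.
Migrate must be done before Docs — violated.
Docs depends on Draft — violated.
Draft must be done before Refactor — violated.

No. Docs depends on Draft is not satisfied.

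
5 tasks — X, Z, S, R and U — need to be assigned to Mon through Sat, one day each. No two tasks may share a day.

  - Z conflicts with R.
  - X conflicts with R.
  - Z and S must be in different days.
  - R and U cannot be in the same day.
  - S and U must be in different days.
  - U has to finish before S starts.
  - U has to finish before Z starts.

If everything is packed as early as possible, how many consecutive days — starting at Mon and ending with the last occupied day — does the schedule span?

The precedence chain requires at least 2 distinct days.
With at most 1 per day and 5 tasks, at least 5 days are needed.
5 works (last occupied day: Fri): for example U=Mon; R=Fri; S=Wed; Z=Tue; X=Thu.

5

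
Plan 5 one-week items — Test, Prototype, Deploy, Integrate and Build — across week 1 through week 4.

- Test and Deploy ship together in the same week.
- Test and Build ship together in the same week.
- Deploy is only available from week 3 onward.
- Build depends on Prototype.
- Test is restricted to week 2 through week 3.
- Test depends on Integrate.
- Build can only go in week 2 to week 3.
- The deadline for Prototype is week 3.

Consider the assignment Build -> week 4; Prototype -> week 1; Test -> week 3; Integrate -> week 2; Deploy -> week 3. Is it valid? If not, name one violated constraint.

Build can only go in week 2 to week 3 — violated.
The deadline for Prototype is week 3 — holds.
Test depends on Integrate — holds.
Test and Deploy ship together in the same week — holds.
Deploy is only available from week 3 onward — holds.
Test and Build ship together in the same week — violated.
Test is restricted to week 2 through week 3 — holds.
Build depends on Prototype — holds.

No — it violates: Build can only go in week 2 to week 3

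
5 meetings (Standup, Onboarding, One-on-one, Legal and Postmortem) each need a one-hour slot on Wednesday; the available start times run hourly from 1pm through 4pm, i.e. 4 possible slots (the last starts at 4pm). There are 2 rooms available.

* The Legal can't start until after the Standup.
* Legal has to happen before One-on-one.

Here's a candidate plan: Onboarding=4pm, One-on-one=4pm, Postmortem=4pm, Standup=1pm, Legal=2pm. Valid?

No — it violates: There are 2 rooms available

Legal has to happen before One-on-one — holds.
There are 2 rooms available — violated.
The Legal can't start until after the Standup — holds.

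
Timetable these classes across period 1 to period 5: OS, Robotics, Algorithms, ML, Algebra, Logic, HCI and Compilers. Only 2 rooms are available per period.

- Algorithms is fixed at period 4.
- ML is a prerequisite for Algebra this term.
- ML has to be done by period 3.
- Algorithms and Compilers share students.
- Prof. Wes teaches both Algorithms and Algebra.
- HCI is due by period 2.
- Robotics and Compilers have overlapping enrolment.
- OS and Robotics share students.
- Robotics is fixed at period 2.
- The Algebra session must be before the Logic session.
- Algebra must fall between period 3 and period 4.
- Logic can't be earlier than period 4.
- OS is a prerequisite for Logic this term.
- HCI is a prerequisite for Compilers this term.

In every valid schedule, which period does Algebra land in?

Algebra's window is period 3–period 4.
Algorithms is fixed at period 4, and Algebra can't share a period with Algorithms.
So Algebra must be period 3.

period 3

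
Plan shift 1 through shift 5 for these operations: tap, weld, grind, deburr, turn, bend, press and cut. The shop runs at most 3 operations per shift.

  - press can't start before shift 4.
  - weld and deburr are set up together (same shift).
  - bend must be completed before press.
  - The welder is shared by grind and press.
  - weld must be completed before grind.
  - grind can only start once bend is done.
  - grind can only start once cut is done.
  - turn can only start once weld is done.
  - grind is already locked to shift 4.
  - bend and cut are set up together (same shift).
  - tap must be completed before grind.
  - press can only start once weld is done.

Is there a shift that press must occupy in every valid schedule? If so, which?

press's window is shift 4–shift 5.
grind is fixed at shift 4, and press can't share a shift with grind.
So press must be shift 5.

shift 5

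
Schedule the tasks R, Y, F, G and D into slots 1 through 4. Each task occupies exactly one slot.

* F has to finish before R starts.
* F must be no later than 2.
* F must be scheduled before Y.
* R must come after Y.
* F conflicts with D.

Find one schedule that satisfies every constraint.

G=1; R=3; D=2; F=1; Y=2

Checking: F(1) before R(3); Y(2) before R(3); F(1) before Y(2); F(1) != D(2); F=1 in [1,2].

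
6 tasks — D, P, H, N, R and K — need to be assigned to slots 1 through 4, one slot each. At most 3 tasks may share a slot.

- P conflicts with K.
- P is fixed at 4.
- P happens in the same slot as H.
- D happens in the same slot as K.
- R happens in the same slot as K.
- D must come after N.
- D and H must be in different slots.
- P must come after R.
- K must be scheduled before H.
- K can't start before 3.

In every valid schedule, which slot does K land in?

3

K's window is 3–4.
P is fixed at 4, and K can't share a slot with P.
So K must be 3.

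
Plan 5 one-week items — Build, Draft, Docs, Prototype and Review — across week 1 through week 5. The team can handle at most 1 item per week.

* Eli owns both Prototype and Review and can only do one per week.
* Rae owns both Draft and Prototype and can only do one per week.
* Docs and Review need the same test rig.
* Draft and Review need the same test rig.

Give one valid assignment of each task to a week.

Build -> week 1, Review -> week 5, Docs -> week 3, Draft -> week 2, Prototype -> week 4

Checking: Docs(week 3) != Review(week 5); Draft(week 2) != Review(week 5); Draft(week 2) != Prototype(week 4); Prototype(week 4) != Review(week 5); max 1 per week (cap 1).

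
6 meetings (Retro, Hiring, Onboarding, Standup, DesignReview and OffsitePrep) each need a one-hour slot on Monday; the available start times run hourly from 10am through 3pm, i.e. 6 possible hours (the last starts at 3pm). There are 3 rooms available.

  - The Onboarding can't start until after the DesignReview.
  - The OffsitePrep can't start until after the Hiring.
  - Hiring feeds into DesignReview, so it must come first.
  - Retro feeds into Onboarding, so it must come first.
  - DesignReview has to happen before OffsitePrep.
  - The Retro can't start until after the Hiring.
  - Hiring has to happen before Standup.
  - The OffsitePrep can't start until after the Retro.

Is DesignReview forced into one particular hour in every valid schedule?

No

DesignReview can be 11am (e.g. Retro -> 11am; Hiring -> 10am; Onboarding -> 12pm; DesignReview -> 11am; Standup -> 11am; OffsitePrep -> 12pm) or 12pm (e.g. OffsitePrep=1pm; Standup=11am; Onboarding=1pm; Retro=11am; DesignReview=12pm; Hiring=10am).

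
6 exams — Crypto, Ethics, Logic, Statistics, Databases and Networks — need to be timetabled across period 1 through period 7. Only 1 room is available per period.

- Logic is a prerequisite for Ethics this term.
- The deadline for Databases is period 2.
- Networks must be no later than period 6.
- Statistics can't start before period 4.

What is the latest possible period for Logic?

Downstream work caps Logic at period 6.
Logic at period 6 is achievable: Logic in period 6, Networks in period 2, Crypto in period 3, Ethics in period 7, Databases in period 1, Statistics in period 4.

period 6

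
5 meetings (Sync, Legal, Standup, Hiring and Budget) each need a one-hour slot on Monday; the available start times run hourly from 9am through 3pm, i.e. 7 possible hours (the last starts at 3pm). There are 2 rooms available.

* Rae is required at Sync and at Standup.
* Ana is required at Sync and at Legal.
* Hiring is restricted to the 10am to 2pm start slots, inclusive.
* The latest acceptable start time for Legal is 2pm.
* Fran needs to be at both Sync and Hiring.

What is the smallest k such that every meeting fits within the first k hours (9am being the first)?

3

With at most 2 per hour and 5 meetings, at least 3 hours are needed.
Hiring can't be placed before 10am — that is hour 2 counting from 9am — so the schedule must run through at least 2 hours.
3 works (last occupied hour: 11am): for example Budget in 9am; Legal in 10am; Sync in 9am; Standup in 11am; Hiring in 10am.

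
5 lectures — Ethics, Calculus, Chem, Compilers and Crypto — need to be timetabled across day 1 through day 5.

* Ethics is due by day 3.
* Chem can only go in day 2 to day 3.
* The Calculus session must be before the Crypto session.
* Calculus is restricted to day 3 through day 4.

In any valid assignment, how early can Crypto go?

Precedence pushes Crypto to at least day 4.
Crypto at day 4 is achievable: Ethics -> day 1; Compilers -> day 1; Crypto -> day 4; Calculus -> day 3; Chem -> day 2.

day 4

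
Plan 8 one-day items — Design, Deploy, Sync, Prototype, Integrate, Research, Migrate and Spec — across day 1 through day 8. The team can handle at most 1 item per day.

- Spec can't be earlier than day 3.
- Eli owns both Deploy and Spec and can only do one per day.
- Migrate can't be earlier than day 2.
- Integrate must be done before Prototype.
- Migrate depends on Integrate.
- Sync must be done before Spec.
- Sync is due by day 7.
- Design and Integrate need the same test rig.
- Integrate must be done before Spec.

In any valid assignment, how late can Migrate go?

Migrate is available from day 2.
Migrate at day 8 is achievable: Sync in day 1; Spec in day 3; Design in day 5; Integrate in day 2; Migrate in day 8; Research in day 7; Prototype in day 4; Deploy in day 6.

day 8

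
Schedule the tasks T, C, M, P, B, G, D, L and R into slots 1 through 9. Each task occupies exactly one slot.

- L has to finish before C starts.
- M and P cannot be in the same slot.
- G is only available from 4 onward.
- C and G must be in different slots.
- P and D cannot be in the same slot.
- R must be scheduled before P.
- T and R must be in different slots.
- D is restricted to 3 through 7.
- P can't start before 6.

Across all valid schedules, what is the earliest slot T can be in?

T at 1 is achievable: M -> 1; P -> 6; B -> 1; C -> 2; R -> 2; D -> 3; T -> 1; L -> 1; G -> 4.

1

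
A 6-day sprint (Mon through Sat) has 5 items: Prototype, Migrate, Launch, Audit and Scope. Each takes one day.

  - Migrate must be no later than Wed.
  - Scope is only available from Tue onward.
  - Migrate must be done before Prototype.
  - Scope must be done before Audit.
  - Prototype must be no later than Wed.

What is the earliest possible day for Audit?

Wed

Precedence pushes Audit to at least Wed.
Audit at Wed is achievable: Audit -> Wed, Scope -> Tue, Launch -> Mon, Prototype -> Tue, Migrate -> Mon.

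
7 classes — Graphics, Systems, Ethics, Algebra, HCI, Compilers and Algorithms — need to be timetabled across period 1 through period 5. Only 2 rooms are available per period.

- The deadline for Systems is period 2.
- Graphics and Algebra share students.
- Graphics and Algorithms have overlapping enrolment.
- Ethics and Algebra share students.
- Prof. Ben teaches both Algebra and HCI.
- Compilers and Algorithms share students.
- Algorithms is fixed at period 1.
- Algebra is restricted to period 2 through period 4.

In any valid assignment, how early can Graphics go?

period 2

Graphics at period 2 is achievable: Systems in period 1; Graphics in period 2; Algorithms in period 1; Compilers in period 3; Ethics in period 2; Algebra in period 3; HCI in period 4.
Nothing earlier works — the conflict and capacity constraints rule out every period before period 2.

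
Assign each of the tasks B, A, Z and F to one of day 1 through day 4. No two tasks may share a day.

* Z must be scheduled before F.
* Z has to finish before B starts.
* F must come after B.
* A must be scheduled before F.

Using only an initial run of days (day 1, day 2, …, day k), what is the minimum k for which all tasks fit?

The precedence chain requires at least 3 distinct days.
With at most 1 per day and 4 tasks, at least 4 days are needed.
4 works (last occupied day: day 4): for example B -> day 2, A -> day 3, Z -> day 1, F -> day 4.

4 days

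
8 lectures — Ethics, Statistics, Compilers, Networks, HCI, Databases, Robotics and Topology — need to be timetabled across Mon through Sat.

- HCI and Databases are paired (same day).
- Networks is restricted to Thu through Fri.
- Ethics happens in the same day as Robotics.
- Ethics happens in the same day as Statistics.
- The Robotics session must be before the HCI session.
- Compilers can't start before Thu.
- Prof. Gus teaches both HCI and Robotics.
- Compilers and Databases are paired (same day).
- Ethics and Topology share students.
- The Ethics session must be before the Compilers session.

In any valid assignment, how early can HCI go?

HCI must be in the same day as Compilers, which can't be before Thu, so HCI is at least Thu.
HCI at Thu is achievable: Ethics in Mon, Compilers in Thu, HCI in Thu, Statistics in Mon, Topology in Tue, Databases in Thu, Robotics in Mon, Networks in Thu.

Thu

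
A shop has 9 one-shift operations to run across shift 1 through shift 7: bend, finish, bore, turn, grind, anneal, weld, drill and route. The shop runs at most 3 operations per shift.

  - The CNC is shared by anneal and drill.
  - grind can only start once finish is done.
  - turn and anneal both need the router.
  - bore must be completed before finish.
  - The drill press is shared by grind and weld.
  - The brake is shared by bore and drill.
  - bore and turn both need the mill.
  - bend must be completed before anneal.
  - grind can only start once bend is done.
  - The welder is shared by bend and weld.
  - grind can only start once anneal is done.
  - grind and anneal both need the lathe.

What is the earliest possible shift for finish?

Precedence pushes finish to at least shift 2; downstream work caps finish at shift 6.
finish at shift 2 is achievable: anneal in shift 2; route in shift 1; weld in shift 2; finish in shift 2; turn in shift 3; drill in shift 3; grind in shift 3; bore in shift 1; bend in shift 1.

shift 2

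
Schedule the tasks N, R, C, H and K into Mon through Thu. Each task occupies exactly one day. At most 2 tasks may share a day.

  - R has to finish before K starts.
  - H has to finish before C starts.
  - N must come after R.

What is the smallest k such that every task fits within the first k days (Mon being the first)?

3

The precedence chain requires at least 2 distinct days.
With at most 2 per day and 5 tasks, at least 3 days are needed.
3 works (last occupied day: Wed): for example C=Tue, H=Mon, R=Mon, N=Tue, K=Wed.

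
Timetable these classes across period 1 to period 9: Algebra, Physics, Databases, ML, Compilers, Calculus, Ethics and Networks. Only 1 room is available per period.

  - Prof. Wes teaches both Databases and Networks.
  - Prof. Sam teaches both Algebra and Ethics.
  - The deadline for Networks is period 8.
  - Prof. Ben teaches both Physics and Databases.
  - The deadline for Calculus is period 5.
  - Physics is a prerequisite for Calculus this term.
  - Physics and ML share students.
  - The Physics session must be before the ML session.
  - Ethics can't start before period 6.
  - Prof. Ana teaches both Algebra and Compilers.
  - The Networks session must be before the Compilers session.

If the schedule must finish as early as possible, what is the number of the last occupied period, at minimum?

The precedence chain requires at least 2 distinct periods.
With at most 1 per period and 8 classes, at least 8 periods are needed.
Ethics can't be placed before period 6, so the schedule must run through at least period 6.
8 works (last occupied period: period 8): for example ML=period 3; Algebra=period 7; Physics=period 1; Databases=period 8; Networks=period 4; Ethics=period 6; Calculus=period 2; Compilers=period 5.

period 8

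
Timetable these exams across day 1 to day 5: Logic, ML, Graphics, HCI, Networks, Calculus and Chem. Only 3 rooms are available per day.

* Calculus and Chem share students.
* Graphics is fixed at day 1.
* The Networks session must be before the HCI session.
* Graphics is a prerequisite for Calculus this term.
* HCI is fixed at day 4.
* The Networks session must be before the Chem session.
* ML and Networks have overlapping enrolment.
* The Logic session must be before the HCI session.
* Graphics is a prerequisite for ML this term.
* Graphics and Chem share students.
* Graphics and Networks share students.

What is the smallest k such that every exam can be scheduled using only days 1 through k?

The precedence chain requires at least 2 distinct days.
With at most 3 per day and 7 exams, at least 3 days are needed.
HCI can't be placed before day 4, so the schedule must run through at least day 4.
4 works (last occupied day: day 4): for example ML -> day 3, Calculus -> day 2, Graphics -> day 1, HCI -> day 4, Logic -> day 1, Chem -> day 3, Networks -> day 2.

4 days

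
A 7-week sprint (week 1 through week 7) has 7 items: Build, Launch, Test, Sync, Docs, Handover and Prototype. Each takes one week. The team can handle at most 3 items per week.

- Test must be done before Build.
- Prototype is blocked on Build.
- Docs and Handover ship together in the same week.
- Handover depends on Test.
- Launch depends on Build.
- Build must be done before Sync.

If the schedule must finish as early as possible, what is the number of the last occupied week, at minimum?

The precedence chain requires at least 3 distinct weeks.
With at most 3 per week and 7 work items, at least 3 weeks are needed.
3 works (last occupied week: week 3): for example Test=week 1, Launch=week 3, Docs=week 2, Handover=week 2, Prototype=week 3, Sync=week 3, Build=week 2.

3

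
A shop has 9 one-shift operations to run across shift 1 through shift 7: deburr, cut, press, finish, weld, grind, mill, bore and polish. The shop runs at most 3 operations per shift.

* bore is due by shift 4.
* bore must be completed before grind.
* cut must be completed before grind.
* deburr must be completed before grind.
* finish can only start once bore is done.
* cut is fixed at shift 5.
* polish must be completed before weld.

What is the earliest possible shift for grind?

shift 6

Precedence pushes grind to at least shift 6.
grind at shift 6 is achievable: mill=shift 3; weld=shift 2; grind=shift 6; deburr=shift 1; press=shift 2; cut=shift 5; bore=shift 1; polish=shift 1; finish=shift 2.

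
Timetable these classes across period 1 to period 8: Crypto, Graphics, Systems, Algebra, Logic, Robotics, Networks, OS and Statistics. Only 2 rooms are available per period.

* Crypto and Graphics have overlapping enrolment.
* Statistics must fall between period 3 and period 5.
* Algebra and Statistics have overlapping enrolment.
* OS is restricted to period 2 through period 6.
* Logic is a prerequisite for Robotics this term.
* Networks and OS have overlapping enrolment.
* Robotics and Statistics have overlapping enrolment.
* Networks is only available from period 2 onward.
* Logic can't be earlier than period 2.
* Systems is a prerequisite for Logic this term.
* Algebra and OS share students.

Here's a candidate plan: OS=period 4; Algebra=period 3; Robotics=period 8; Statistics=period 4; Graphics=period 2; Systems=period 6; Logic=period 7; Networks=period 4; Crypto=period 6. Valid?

Robotics and Statistics have overlapping enrolment — holds.
Systems is a prerequisite for Logic this term — holds.
Logic is a prerequisite for Robotics this term — holds.
Crypto and Graphics have overlapping enrolment — holds.
Logic can't be earlier than period 2 — holds.
Algebra and OS share students — holds.
Networks and OS have overlapping enrolment — violated.
Algebra and Statistics have overlapping enrolment — holds.
Statistics must fall between period 3 and period 5 — holds.
OS is restricted to period 2 through period 6 — holds.
Only 2 rooms are available per period — violated.
Networks is only available from period 2 onward — holds.

No. Networks and OS have overlapping enrolment is not satisfied.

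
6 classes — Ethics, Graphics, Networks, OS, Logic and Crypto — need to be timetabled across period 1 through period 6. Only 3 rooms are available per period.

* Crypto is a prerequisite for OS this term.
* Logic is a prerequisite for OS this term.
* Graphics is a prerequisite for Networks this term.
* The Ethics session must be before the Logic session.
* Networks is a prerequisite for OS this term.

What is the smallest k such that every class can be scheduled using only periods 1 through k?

3

The precedence chain requires at least 3 distinct periods.
With at most 3 per period and 6 classes, at least 2 periods are needed.
3 works (last occupied period: period 3): for example Ethics in period 1; Networks in period 2; Graphics in period 1; Logic in period 2; OS in period 3; Crypto in period 1.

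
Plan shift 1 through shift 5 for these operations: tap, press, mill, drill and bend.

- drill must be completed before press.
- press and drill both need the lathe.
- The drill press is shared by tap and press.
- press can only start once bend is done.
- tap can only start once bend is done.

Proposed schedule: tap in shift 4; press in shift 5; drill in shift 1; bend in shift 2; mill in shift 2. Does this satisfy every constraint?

Yes

tap can only start once bend is done — holds.
The drill press is shared by tap and press — holds.
press can only start once bend is done — holds.
drill must be completed before press — holds.
press and drill both need the lathe — holds.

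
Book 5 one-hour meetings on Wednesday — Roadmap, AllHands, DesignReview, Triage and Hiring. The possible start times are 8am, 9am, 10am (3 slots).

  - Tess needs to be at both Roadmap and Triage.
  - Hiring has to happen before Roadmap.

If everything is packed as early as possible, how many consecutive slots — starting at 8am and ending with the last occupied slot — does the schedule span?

2 slots

The precedence chain requires at least 2 distinct slots.
2 works (last occupied slot: 9am): for example DesignReview in 8am, Hiring in 8am, Triage in 8am, AllHands in 8am, Roadmap in 9am.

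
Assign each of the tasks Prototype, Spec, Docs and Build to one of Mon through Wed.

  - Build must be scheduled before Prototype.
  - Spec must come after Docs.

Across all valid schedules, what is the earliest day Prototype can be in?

Tue

Precedence pushes Prototype to at least Tue.
Prototype at Tue is achievable: Spec=Tue, Docs=Mon, Build=Mon, Prototype=Tue.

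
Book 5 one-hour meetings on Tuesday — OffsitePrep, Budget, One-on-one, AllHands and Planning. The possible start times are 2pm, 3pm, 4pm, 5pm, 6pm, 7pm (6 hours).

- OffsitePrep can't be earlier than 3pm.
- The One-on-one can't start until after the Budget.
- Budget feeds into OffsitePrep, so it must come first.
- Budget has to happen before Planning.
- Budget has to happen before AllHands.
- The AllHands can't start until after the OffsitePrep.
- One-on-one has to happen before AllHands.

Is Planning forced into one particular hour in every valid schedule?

No

Planning can be 3pm (e.g. OffsitePrep -> 3pm; Budget -> 2pm; AllHands -> 4pm; Planning -> 3pm; One-on-one -> 3pm) or 4pm (e.g. Budget in 2pm, AllHands in 4pm, OffsitePrep in 3pm, Planning in 4pm, One-on-one in 3pm).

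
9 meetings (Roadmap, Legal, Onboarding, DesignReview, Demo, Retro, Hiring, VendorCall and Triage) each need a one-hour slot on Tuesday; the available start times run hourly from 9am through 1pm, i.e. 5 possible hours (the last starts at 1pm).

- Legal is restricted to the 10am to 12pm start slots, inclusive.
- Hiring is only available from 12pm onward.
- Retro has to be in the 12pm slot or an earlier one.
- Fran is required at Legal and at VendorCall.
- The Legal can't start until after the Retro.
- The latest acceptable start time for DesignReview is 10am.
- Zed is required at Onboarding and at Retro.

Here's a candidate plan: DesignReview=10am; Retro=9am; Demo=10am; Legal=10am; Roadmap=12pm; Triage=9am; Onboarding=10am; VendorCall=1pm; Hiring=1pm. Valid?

Yes, all constraints hold

Hiring is only available from 12pm onward — holds.
Retro has to be in the 12pm slot or an earlier one — holds.
The Legal can't start until after the Retro — holds.
Legal is restricted to the 10am to 12pm start slots, inclusive — holds.
Fran is required at Legal and at VendorCall — holds.
Zed is required at Onboarding and at Retro — holds.
The latest acceptable start time for DesignReview is 10am — holds.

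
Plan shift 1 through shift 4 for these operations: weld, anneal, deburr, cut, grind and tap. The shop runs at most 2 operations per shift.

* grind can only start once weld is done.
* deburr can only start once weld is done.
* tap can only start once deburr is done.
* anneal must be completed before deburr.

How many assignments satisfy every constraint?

Splitting on weld: it can be shift 1 (30), shift 2 (10). Listing each branch's schedules as (anneal, deburr, cut, grind, tap) by shift number:
weld=shift 1: (1,2,2,3,3) (1,2,2,3,4) (1,2,2,4,3) (1,2,2,4,4) (1,2,3,2,3) (1,2,3,2,4) (1,2,3,3,4) (1,2,3,4,3) (1,2,3,4,4) (1,2,4,2,3) (1,2,4,2,4) (1,2,4,3,3) (1,2,4,3,4) (1,2,4,4,3) (1,3,2,2,4) (1,3,2,3,4) (1,3,2,4,4) (1,3,3,2,4) (1,3,3,4,4) (1,3,4,2,4) (1,3,4,3,4) (2,3,1,2,4) (2,3,1,3,4) (2,3,1,4,4) (2,3,2,3,4) (2,3,2,4,4) (2,3,3,2,4) (2,3,3,4,4) (2,3,4,2,4) (2,3,4,3,4) — 30.
weld=shift 2: (1,3,1,3,4) (1,3,1,4,4) (1,3,2,3,4) (1,3,2,4,4) (1,3,3,4,4) (1,3,4,3,4) (2,3,1,3,4) (2,3,1,4,4) (2,3,3,4,4) (2,3,4,3,4) — 10.
Summing: 30 + 10 = 40.

40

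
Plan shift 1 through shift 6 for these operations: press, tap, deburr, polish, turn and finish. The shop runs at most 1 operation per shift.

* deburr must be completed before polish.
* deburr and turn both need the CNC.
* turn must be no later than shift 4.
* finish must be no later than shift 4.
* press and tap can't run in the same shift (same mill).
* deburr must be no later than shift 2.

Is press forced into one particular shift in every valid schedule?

No

press can be shift 1 (e.g. finish -> shift 4; deburr -> shift 2; press -> shift 1; polish -> shift 5; turn -> shift 3; tap -> shift 6) or shift 2 (e.g. deburr=shift 1; finish=shift 4; press=shift 2; turn=shift 3; polish=shift 5; tap=shift 6).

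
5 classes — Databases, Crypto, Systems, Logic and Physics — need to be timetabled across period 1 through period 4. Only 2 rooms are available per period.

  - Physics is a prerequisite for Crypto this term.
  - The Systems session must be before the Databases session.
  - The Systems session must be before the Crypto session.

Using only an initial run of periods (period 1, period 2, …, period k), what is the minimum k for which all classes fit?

3 periods

The precedence chain requires at least 2 distinct periods.
With at most 2 per period and 5 classes, at least 3 periods are needed.
3 works (last occupied period: period 3): for example Databases=period 2; Crypto=period 2; Physics=period 1; Systems=period 1; Logic=period 3.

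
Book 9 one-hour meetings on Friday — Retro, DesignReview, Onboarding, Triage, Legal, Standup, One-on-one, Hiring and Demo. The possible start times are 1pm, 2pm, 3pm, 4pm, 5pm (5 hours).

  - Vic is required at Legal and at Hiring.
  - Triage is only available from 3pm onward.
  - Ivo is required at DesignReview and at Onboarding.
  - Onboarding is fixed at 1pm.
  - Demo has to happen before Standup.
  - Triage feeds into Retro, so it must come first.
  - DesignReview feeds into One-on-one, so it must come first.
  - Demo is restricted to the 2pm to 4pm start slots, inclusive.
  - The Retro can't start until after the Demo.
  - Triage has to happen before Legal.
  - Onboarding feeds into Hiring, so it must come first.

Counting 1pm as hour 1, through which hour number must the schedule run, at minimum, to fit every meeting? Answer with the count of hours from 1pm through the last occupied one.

4 hours

The precedence chain requires at least 2 distinct hours.
Propagating the time windows through the other constraints, Retro can't land before 4pm — that is hour 4 counting from 1pm — so the schedule must run through at least 4 hours.
4 works (last occupied hour: 4pm): for example DesignReview in 2pm, Onboarding in 1pm, Retro in 4pm, Legal in 4pm, Standup in 3pm, Hiring in 2pm, Triage in 3pm, Demo in 2pm, One-on-one in 3pm.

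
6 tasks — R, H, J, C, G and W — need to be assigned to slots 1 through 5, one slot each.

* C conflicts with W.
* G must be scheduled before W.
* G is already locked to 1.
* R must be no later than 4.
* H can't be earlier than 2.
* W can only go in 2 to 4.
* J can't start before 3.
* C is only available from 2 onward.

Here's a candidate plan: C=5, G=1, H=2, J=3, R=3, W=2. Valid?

R must be no later than 4 — holds.
G must be scheduled before W — holds.
J can't start before 3 — holds.
C conflicts with W — holds.
W can only go in 2 to 4 — holds.
H can't be earlier than 2 — holds.
C is only available from 2 onward — holds.
G is already locked to 1 — holds.

Yes, all constraints hold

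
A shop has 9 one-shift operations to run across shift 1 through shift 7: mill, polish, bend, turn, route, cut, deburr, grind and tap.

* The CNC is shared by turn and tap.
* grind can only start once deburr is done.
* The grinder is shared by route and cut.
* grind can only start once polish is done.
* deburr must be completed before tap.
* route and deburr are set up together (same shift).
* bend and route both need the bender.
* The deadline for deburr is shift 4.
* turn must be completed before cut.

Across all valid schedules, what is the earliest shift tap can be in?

Precedence pushes tap to at least shift 2.
tap at shift 2 is achievable: route=shift 1; polish=shift 1; tap=shift 2; bend=shift 2; mill=shift 1; turn=shift 1; deburr=shift 1; grind=shift 2; cut=shift 2.

shift 2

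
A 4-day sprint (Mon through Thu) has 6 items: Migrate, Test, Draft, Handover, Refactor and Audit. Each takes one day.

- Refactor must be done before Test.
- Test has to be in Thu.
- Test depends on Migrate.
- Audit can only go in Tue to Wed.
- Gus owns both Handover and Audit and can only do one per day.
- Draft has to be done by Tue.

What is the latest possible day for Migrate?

Downstream work caps Migrate at Wed.
Migrate at Wed is achievable: Draft in Mon; Refactor in Mon; Handover in Mon; Migrate in Wed; Test in Thu; Audit in Tue.

Wed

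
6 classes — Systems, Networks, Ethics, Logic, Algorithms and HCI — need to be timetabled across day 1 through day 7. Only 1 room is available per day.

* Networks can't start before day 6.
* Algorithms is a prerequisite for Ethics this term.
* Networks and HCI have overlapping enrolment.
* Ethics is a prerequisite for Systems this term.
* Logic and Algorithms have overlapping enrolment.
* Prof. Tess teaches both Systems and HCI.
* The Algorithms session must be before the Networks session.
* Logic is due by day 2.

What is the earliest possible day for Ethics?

Precedence pushes Ethics to at least day 2; downstream work caps Ethics at day 6.
Ethics at day 3 is achievable: HCI in day 5; Ethics in day 3; Algorithms in day 2; Systems in day 4; Logic in day 1; Networks in day 6.
Nothing earlier works — the conflict and capacity constraints rule out every day before day 3.

day 3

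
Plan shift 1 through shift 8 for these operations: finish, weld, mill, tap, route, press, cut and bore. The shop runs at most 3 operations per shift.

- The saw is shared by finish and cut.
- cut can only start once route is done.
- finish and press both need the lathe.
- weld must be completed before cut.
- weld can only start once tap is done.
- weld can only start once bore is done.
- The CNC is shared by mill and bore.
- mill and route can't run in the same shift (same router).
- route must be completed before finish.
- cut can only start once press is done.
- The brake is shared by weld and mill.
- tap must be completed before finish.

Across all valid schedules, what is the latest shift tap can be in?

Downstream work caps tap at shift 6.
tap at shift 6 is achievable: weld=shift 7, mill=shift 2, tap=shift 6, bore=shift 1, cut=shift 8, finish=shift 7, route=shift 1, press=shift 1.

shift 6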